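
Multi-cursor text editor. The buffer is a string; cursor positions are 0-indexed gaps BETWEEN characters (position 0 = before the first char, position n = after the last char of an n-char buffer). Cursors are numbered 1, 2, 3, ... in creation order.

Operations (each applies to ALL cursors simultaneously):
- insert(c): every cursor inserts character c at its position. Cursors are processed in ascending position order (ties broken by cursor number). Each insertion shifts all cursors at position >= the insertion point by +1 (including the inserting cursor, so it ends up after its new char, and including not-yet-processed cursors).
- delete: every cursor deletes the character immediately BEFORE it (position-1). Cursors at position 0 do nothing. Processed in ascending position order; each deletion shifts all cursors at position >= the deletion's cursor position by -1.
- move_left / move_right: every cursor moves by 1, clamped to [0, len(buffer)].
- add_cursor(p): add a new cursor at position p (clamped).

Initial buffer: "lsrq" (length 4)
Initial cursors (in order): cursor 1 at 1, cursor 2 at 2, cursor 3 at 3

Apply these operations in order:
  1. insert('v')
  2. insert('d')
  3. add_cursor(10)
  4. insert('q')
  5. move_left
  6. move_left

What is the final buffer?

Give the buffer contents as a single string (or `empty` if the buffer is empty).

After op 1 (insert('v')): buffer="lvsvrvq" (len 7), cursors c1@2 c2@4 c3@6, authorship .1.2.3.
After op 2 (insert('d')): buffer="lvdsvdrvdq" (len 10), cursors c1@3 c2@6 c3@9, authorship .11.22.33.
After op 3 (add_cursor(10)): buffer="lvdsvdrvdq" (len 10), cursors c1@3 c2@6 c3@9 c4@10, authorship .11.22.33.
After op 4 (insert('q')): buffer="lvdqsvdqrvdqqq" (len 14), cursors c1@4 c2@8 c3@12 c4@14, authorship .111.222.333.4
After op 5 (move_left): buffer="lvdqsvdqrvdqqq" (len 14), cursors c1@3 c2@7 c3@11 c4@13, authorship .111.222.333.4
After op 6 (move_left): buffer="lvdqsvdqrvdqqq" (len 14), cursors c1@2 c2@6 c3@10 c4@12, authorship .111.222.333.4

Answer: lvdqsvdqrvdqqq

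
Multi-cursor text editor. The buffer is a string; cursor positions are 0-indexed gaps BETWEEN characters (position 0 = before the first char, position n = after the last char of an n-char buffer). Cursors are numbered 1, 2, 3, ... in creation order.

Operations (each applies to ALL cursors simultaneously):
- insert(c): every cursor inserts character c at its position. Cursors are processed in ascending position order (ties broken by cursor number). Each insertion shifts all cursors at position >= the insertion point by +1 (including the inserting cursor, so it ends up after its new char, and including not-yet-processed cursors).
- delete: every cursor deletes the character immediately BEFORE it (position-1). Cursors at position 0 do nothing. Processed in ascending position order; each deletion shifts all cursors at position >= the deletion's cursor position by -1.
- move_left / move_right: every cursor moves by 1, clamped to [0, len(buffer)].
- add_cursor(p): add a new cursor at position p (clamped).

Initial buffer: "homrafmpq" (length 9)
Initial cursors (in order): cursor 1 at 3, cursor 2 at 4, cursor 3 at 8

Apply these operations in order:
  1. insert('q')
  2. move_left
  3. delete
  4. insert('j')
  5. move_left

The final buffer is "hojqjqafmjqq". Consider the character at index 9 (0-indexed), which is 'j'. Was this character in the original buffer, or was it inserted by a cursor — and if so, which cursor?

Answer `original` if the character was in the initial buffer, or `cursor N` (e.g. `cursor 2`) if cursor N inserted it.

Answer: cursor 3

Derivation:
After op 1 (insert('q')): buffer="homqrqafmpqq" (len 12), cursors c1@4 c2@6 c3@11, authorship ...1.2....3.
After op 2 (move_left): buffer="homqrqafmpqq" (len 12), cursors c1@3 c2@5 c3@10, authorship ...1.2....3.
After op 3 (delete): buffer="hoqqafmqq" (len 9), cursors c1@2 c2@3 c3@7, authorship ..12...3.
After op 4 (insert('j')): buffer="hojqjqafmjqq" (len 12), cursors c1@3 c2@5 c3@10, authorship ..1122...33.
After op 5 (move_left): buffer="hojqjqafmjqq" (len 12), cursors c1@2 c2@4 c3@9, authorship ..1122...33.
Authorship (.=original, N=cursor N): . . 1 1 2 2 . . . 3 3 .
Index 9: author = 3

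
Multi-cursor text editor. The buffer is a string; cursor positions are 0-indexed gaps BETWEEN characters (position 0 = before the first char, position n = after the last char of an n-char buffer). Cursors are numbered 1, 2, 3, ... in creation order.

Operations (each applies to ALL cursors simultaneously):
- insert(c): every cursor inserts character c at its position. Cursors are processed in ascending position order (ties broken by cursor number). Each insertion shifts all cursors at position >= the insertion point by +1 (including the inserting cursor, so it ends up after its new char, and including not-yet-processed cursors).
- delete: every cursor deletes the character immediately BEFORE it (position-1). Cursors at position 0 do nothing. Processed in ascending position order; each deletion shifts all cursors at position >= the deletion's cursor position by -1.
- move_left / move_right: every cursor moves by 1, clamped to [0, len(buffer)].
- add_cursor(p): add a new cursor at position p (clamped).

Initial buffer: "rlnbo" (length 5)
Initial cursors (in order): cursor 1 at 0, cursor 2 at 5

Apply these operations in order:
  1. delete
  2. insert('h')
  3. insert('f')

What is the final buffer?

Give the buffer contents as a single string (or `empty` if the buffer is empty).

Answer: hfrlnbhf

Derivation:
After op 1 (delete): buffer="rlnb" (len 4), cursors c1@0 c2@4, authorship ....
After op 2 (insert('h')): buffer="hrlnbh" (len 6), cursors c1@1 c2@6, authorship 1....2
After op 3 (insert('f')): buffer="hfrlnbhf" (len 8), cursors c1@2 c2@8, authorship 11....22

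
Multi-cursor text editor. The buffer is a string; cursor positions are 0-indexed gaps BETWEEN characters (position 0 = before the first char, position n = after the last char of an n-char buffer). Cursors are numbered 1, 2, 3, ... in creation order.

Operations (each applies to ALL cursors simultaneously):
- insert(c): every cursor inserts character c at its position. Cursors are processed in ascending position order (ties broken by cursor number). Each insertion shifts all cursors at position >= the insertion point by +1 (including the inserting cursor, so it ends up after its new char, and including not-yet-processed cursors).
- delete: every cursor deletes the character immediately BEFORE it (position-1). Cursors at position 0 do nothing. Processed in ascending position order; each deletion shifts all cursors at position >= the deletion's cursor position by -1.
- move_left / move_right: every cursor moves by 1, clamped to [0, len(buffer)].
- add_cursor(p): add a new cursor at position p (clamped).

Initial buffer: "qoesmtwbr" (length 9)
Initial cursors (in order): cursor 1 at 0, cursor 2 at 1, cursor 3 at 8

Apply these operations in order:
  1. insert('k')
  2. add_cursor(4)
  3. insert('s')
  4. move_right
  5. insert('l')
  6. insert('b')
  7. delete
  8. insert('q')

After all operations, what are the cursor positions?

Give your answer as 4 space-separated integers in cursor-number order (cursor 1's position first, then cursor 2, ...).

Answer: 5 10 24 14

Derivation:
After op 1 (insert('k')): buffer="kqkoesmtwbkr" (len 12), cursors c1@1 c2@3 c3@11, authorship 1.2.......3.
After op 2 (add_cursor(4)): buffer="kqkoesmtwbkr" (len 12), cursors c1@1 c2@3 c4@4 c3@11, authorship 1.2.......3.
After op 3 (insert('s')): buffer="ksqksosesmtwbksr" (len 16), cursors c1@2 c2@5 c4@7 c3@15, authorship 11.22.4......33.
After op 4 (move_right): buffer="ksqksosesmtwbksr" (len 16), cursors c1@3 c2@6 c4@8 c3@16, authorship 11.22.4......33.
After op 5 (insert('l')): buffer="ksqlksolselsmtwbksrl" (len 20), cursors c1@4 c2@8 c4@11 c3@20, authorship 11.122.24.4.....33.3
After op 6 (insert('b')): buffer="ksqlbksolbselbsmtwbksrlb" (len 24), cursors c1@5 c2@10 c4@14 c3@24, authorship 11.1122.224.44.....33.33
After op 7 (delete): buffer="ksqlksolselsmtwbksrl" (len 20), cursors c1@4 c2@8 c4@11 c3@20, authorship 11.122.24.4.....33.3
After op 8 (insert('q')): buffer="ksqlqksolqselqsmtwbksrlq" (len 24), cursors c1@5 c2@10 c4@14 c3@24, authorship 11.1122.224.44.....33.33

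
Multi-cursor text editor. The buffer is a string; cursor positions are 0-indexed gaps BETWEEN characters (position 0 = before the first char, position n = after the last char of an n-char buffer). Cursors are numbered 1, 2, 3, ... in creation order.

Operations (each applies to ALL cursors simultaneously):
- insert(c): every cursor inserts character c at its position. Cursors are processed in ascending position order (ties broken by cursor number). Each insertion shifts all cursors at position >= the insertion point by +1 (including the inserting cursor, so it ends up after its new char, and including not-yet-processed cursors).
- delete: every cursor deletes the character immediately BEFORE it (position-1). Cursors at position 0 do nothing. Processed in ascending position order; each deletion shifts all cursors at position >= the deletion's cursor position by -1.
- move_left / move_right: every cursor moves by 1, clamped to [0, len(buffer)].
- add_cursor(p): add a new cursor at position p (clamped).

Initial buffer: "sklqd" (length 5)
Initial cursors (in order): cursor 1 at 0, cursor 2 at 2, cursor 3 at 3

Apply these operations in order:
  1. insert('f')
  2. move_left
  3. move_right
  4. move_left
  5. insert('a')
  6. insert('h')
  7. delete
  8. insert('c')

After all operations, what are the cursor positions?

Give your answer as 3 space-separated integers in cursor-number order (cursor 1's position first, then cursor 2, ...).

After op 1 (insert('f')): buffer="fskflfqd" (len 8), cursors c1@1 c2@4 c3@6, authorship 1..2.3..
After op 2 (move_left): buffer="fskflfqd" (len 8), cursors c1@0 c2@3 c3@5, authorship 1..2.3..
After op 3 (move_right): buffer="fskflfqd" (len 8), cursors c1@1 c2@4 c3@6, authorship 1..2.3..
After op 4 (move_left): buffer="fskflfqd" (len 8), cursors c1@0 c2@3 c3@5, authorship 1..2.3..
After op 5 (insert('a')): buffer="afskaflafqd" (len 11), cursors c1@1 c2@5 c3@8, authorship 11..22.33..
After op 6 (insert('h')): buffer="ahfskahflahfqd" (len 14), cursors c1@2 c2@7 c3@11, authorship 111..222.333..
After op 7 (delete): buffer="afskaflafqd" (len 11), cursors c1@1 c2@5 c3@8, authorship 11..22.33..
After op 8 (insert('c')): buffer="acfskacflacfqd" (len 14), cursors c1@2 c2@7 c3@11, authorship 111..222.333..

Answer: 2 7 11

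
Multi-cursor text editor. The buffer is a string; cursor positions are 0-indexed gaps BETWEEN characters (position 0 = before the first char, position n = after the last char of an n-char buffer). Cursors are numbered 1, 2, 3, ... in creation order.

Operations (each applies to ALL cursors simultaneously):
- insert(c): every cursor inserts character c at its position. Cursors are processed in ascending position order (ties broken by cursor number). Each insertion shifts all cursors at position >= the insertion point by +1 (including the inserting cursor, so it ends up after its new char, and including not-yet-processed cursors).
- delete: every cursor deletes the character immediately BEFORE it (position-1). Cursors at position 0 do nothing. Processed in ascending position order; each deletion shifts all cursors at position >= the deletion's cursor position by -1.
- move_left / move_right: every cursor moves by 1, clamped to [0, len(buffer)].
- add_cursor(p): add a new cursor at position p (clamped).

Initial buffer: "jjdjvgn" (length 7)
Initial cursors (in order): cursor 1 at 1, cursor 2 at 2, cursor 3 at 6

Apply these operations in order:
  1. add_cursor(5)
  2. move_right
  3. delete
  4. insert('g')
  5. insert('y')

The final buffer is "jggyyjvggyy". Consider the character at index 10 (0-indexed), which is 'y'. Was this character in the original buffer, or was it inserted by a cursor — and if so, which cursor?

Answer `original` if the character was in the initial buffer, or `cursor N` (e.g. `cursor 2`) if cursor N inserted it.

After op 1 (add_cursor(5)): buffer="jjdjvgn" (len 7), cursors c1@1 c2@2 c4@5 c3@6, authorship .......
After op 2 (move_right): buffer="jjdjvgn" (len 7), cursors c1@2 c2@3 c4@6 c3@7, authorship .......
After op 3 (delete): buffer="jjv" (len 3), cursors c1@1 c2@1 c3@3 c4@3, authorship ...
After op 4 (insert('g')): buffer="jggjvgg" (len 7), cursors c1@3 c2@3 c3@7 c4@7, authorship .12..34
After op 5 (insert('y')): buffer="jggyyjvggyy" (len 11), cursors c1@5 c2@5 c3@11 c4@11, authorship .1212..3434
Authorship (.=original, N=cursor N): . 1 2 1 2 . . 3 4 3 4
Index 10: author = 4

Answer: cursor 4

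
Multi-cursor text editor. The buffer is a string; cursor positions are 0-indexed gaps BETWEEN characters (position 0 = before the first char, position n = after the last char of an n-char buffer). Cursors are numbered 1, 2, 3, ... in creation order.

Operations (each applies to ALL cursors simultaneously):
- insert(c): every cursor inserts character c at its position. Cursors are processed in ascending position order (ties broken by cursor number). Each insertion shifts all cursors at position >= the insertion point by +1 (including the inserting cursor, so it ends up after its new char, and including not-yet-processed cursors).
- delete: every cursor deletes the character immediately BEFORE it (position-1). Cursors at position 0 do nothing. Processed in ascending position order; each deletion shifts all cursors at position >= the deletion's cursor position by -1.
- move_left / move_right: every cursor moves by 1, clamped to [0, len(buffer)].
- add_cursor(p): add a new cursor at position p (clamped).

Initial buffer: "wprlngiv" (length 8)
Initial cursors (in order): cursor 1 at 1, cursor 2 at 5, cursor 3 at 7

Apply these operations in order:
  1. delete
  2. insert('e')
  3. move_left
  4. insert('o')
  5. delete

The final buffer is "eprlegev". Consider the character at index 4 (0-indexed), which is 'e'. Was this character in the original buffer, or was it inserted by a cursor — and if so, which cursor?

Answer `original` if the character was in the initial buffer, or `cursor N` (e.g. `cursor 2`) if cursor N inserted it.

After op 1 (delete): buffer="prlgv" (len 5), cursors c1@0 c2@3 c3@4, authorship .....
After op 2 (insert('e')): buffer="eprlegev" (len 8), cursors c1@1 c2@5 c3@7, authorship 1...2.3.
After op 3 (move_left): buffer="eprlegev" (len 8), cursors c1@0 c2@4 c3@6, authorship 1...2.3.
After op 4 (insert('o')): buffer="oeprloegoev" (len 11), cursors c1@1 c2@6 c3@9, authorship 11...22.33.
After op 5 (delete): buffer="eprlegev" (len 8), cursors c1@0 c2@4 c3@6, authorship 1...2.3.
Authorship (.=original, N=cursor N): 1 . . . 2 . 3 .
Index 4: author = 2

Answer: cursor 2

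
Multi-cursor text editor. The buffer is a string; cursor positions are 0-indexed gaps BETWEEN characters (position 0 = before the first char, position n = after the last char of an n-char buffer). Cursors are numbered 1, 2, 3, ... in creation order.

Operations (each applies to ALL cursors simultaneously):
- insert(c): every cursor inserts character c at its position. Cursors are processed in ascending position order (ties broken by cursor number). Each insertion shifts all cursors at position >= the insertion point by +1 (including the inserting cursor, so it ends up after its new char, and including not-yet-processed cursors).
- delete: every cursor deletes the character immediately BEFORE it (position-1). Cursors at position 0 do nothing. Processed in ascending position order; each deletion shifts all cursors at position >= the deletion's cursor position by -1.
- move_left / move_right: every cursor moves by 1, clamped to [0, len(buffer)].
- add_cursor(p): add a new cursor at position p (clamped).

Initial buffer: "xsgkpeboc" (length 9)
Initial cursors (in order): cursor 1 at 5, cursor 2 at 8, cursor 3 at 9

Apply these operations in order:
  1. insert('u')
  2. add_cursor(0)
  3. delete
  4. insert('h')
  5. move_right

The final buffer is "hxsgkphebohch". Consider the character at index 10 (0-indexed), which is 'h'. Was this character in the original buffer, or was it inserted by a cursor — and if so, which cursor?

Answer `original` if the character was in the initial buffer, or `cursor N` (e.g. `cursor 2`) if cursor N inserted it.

After op 1 (insert('u')): buffer="xsgkpueboucu" (len 12), cursors c1@6 c2@10 c3@12, authorship .....1...2.3
After op 2 (add_cursor(0)): buffer="xsgkpueboucu" (len 12), cursors c4@0 c1@6 c2@10 c3@12, authorship .....1...2.3
After op 3 (delete): buffer="xsgkpeboc" (len 9), cursors c4@0 c1@5 c2@8 c3@9, authorship .........
After op 4 (insert('h')): buffer="hxsgkphebohch" (len 13), cursors c4@1 c1@7 c2@11 c3@13, authorship 4.....1...2.3
After op 5 (move_right): buffer="hxsgkphebohch" (len 13), cursors c4@2 c1@8 c2@12 c3@13, authorship 4.....1...2.3
Authorship (.=original, N=cursor N): 4 . . . . . 1 . . . 2 . 3
Index 10: author = 2

Answer: cursor 2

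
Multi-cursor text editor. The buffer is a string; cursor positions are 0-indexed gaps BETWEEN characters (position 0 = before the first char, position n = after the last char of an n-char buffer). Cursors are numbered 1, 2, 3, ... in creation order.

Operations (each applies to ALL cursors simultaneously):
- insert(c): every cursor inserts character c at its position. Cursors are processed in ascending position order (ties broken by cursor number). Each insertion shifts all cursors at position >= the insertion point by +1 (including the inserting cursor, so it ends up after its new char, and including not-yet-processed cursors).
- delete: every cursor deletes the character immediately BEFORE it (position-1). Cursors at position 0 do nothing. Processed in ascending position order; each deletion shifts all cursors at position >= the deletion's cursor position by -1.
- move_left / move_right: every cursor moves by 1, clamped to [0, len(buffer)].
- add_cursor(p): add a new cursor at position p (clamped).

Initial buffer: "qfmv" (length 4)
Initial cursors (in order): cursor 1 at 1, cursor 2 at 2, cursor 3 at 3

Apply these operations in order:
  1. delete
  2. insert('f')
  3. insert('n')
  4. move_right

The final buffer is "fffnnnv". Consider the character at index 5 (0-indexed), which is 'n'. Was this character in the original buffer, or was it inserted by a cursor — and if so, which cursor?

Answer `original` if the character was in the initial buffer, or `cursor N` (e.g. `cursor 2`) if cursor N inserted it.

Answer: cursor 3

Derivation:
After op 1 (delete): buffer="v" (len 1), cursors c1@0 c2@0 c3@0, authorship .
After op 2 (insert('f')): buffer="fffv" (len 4), cursors c1@3 c2@3 c3@3, authorship 123.
After op 3 (insert('n')): buffer="fffnnnv" (len 7), cursors c1@6 c2@6 c3@6, authorship 123123.
After op 4 (move_right): buffer="fffnnnv" (len 7), cursors c1@7 c2@7 c3@7, authorship 123123.
Authorship (.=original, N=cursor N): 1 2 3 1 2 3 .
Index 5: author = 3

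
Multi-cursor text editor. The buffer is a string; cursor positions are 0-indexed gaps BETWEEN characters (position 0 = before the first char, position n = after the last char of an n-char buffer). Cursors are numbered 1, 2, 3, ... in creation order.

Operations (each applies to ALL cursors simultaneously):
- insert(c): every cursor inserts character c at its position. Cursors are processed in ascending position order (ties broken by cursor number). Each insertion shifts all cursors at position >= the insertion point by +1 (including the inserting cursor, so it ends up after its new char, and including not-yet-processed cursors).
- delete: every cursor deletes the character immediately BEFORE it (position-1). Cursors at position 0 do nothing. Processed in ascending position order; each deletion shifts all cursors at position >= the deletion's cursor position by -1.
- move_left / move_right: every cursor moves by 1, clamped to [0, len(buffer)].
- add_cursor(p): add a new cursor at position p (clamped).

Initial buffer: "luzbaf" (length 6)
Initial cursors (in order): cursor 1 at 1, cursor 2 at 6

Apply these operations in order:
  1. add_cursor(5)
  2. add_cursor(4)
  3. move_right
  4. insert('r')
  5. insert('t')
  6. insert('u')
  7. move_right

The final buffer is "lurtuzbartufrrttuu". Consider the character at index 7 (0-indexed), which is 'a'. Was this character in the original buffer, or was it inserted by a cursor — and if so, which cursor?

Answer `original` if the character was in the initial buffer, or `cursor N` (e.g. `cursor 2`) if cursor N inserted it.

Answer: original

Derivation:
After op 1 (add_cursor(5)): buffer="luzbaf" (len 6), cursors c1@1 c3@5 c2@6, authorship ......
After op 2 (add_cursor(4)): buffer="luzbaf" (len 6), cursors c1@1 c4@4 c3@5 c2@6, authorship ......
After op 3 (move_right): buffer="luzbaf" (len 6), cursors c1@2 c4@5 c2@6 c3@6, authorship ......
After op 4 (insert('r')): buffer="lurzbarfrr" (len 10), cursors c1@3 c4@7 c2@10 c3@10, authorship ..1...4.23
After op 5 (insert('t')): buffer="lurtzbartfrrtt" (len 14), cursors c1@4 c4@9 c2@14 c3@14, authorship ..11...44.2323
After op 6 (insert('u')): buffer="lurtuzbartufrrttuu" (len 18), cursors c1@5 c4@11 c2@18 c3@18, authorship ..111...444.232323
After op 7 (move_right): buffer="lurtuzbartufrrttuu" (len 18), cursors c1@6 c4@12 c2@18 c3@18, authorship ..111...444.232323
Authorship (.=original, N=cursor N): . . 1 1 1 . . . 4 4 4 . 2 3 2 3 2 3
Index 7: author = original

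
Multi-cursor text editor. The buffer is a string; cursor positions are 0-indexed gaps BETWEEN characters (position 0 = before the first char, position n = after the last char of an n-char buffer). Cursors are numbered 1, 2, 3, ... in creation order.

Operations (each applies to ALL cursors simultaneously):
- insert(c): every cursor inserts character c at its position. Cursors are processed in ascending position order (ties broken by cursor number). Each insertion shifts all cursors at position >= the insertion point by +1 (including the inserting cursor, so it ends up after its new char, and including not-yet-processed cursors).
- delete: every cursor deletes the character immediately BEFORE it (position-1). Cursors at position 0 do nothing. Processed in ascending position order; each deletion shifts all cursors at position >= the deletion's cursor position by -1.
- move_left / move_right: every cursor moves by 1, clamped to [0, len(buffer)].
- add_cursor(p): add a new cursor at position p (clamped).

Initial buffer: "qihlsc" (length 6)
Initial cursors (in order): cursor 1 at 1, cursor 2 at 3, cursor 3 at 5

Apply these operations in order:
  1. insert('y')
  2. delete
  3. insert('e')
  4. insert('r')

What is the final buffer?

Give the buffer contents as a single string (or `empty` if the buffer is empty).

Answer: qeriherlserc

Derivation:
After op 1 (insert('y')): buffer="qyihylsyc" (len 9), cursors c1@2 c2@5 c3@8, authorship .1..2..3.
After op 2 (delete): buffer="qihlsc" (len 6), cursors c1@1 c2@3 c3@5, authorship ......
After op 3 (insert('e')): buffer="qeihelsec" (len 9), cursors c1@2 c2@5 c3@8, authorship .1..2..3.
After op 4 (insert('r')): buffer="qeriherlserc" (len 12), cursors c1@3 c2@7 c3@11, authorship .11..22..33.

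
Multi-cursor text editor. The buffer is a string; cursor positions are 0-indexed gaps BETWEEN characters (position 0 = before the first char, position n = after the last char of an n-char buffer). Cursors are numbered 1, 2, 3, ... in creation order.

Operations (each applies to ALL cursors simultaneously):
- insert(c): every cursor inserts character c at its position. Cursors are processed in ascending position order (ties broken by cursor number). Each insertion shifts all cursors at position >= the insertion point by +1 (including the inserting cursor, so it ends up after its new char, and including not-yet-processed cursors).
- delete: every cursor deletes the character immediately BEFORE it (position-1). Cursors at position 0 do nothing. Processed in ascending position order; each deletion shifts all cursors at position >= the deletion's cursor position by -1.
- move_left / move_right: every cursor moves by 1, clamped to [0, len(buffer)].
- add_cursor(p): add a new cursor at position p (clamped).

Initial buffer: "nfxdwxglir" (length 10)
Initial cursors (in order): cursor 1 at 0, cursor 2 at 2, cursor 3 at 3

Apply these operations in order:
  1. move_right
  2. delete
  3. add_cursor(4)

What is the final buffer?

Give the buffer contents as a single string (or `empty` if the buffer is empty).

Answer: fwxglir

Derivation:
After op 1 (move_right): buffer="nfxdwxglir" (len 10), cursors c1@1 c2@3 c3@4, authorship ..........
After op 2 (delete): buffer="fwxglir" (len 7), cursors c1@0 c2@1 c3@1, authorship .......
After op 3 (add_cursor(4)): buffer="fwxglir" (len 7), cursors c1@0 c2@1 c3@1 c4@4, authorship .......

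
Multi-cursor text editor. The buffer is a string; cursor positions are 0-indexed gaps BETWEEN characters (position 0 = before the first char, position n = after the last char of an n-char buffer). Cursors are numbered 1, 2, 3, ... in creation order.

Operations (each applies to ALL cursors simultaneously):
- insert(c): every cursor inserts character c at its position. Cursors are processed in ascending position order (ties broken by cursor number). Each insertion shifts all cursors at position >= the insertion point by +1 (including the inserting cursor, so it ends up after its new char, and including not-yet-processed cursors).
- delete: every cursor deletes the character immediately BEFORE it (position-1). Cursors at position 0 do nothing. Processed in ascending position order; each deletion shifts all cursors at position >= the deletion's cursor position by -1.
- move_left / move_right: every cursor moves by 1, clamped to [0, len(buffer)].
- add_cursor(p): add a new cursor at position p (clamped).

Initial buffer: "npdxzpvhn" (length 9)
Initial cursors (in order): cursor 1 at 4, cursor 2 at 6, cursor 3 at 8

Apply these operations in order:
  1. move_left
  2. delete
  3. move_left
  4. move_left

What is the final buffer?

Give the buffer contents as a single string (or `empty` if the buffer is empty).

Answer: npxphn

Derivation:
After op 1 (move_left): buffer="npdxzpvhn" (len 9), cursors c1@3 c2@5 c3@7, authorship .........
After op 2 (delete): buffer="npxphn" (len 6), cursors c1@2 c2@3 c3@4, authorship ......
After op 3 (move_left): buffer="npxphn" (len 6), cursors c1@1 c2@2 c3@3, authorship ......
After op 4 (move_left): buffer="npxphn" (len 6), cursors c1@0 c2@1 c3@2, authorship ......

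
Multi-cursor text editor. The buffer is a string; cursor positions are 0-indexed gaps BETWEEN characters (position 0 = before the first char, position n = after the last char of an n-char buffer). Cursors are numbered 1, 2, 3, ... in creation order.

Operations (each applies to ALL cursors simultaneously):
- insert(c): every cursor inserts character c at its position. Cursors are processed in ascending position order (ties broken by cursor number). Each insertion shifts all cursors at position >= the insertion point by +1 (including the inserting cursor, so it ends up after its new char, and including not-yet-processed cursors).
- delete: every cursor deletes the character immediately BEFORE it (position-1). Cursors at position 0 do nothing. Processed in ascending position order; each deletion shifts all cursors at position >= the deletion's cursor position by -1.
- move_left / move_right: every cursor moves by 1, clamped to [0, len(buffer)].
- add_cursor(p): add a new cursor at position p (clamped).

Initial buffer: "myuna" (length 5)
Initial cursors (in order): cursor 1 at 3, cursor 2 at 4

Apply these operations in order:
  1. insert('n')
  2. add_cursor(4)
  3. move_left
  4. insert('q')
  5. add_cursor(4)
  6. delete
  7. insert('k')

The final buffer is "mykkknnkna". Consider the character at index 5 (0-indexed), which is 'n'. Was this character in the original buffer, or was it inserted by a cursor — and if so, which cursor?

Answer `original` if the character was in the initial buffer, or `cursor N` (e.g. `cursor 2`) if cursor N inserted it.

After op 1 (insert('n')): buffer="myunnna" (len 7), cursors c1@4 c2@6, authorship ...1.2.
After op 2 (add_cursor(4)): buffer="myunnna" (len 7), cursors c1@4 c3@4 c2@6, authorship ...1.2.
After op 3 (move_left): buffer="myunnna" (len 7), cursors c1@3 c3@3 c2@5, authorship ...1.2.
After op 4 (insert('q')): buffer="myuqqnnqna" (len 10), cursors c1@5 c3@5 c2@8, authorship ...131.22.
After op 5 (add_cursor(4)): buffer="myuqqnnqna" (len 10), cursors c4@4 c1@5 c3@5 c2@8, authorship ...131.22.
After op 6 (delete): buffer="mynnna" (len 6), cursors c1@2 c3@2 c4@2 c2@4, authorship ..1.2.
After op 7 (insert('k')): buffer="mykkknnkna" (len 10), cursors c1@5 c3@5 c4@5 c2@8, authorship ..1341.22.
Authorship (.=original, N=cursor N): . . 1 3 4 1 . 2 2 .
Index 5: author = 1

Answer: cursor 1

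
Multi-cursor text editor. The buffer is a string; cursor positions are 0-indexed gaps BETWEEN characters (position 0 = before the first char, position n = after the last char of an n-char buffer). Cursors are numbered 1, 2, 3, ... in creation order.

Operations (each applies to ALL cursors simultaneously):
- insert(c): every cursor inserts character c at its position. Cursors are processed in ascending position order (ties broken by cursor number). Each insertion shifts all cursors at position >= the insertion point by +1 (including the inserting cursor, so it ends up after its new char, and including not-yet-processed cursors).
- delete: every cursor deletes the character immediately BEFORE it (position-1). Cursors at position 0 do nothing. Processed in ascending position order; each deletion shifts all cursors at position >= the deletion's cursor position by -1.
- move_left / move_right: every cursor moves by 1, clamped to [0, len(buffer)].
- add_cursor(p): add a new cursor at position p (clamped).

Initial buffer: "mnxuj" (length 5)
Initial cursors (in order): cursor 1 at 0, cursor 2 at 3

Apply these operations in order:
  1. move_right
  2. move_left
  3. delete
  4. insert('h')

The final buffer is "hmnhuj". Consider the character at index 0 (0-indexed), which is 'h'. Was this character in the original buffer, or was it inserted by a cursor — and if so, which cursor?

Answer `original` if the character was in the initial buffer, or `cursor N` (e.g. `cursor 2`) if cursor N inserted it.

After op 1 (move_right): buffer="mnxuj" (len 5), cursors c1@1 c2@4, authorship .....
After op 2 (move_left): buffer="mnxuj" (len 5), cursors c1@0 c2@3, authorship .....
After op 3 (delete): buffer="mnuj" (len 4), cursors c1@0 c2@2, authorship ....
After op 4 (insert('h')): buffer="hmnhuj" (len 6), cursors c1@1 c2@4, authorship 1..2..
Authorship (.=original, N=cursor N): 1 . . 2 . .
Index 0: author = 1

Answer: cursor 1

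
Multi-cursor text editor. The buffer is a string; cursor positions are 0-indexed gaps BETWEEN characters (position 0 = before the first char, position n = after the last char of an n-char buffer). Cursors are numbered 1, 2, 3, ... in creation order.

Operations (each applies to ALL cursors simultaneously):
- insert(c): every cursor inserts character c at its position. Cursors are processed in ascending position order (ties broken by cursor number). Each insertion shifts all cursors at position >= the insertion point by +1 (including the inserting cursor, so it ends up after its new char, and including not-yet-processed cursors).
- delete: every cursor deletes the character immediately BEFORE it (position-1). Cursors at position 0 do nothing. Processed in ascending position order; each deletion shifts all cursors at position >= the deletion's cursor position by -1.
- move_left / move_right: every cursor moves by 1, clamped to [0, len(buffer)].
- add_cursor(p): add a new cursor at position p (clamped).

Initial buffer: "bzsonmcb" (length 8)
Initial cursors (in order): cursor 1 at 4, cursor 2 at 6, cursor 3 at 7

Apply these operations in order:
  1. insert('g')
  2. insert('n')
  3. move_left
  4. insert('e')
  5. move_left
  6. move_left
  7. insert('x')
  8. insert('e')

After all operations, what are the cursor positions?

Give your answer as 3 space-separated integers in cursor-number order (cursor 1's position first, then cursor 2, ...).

After op 1 (insert('g')): buffer="bzsognmgcgb" (len 11), cursors c1@5 c2@8 c3@10, authorship ....1..2.3.
After op 2 (insert('n')): buffer="bzsognnmgncgnb" (len 14), cursors c1@6 c2@10 c3@13, authorship ....11..22.33.
After op 3 (move_left): buffer="bzsognnmgncgnb" (len 14), cursors c1@5 c2@9 c3@12, authorship ....11..22.33.
After op 4 (insert('e')): buffer="bzsogennmgencgenb" (len 17), cursors c1@6 c2@11 c3@15, authorship ....111..222.333.
After op 5 (move_left): buffer="bzsogennmgencgenb" (len 17), cursors c1@5 c2@10 c3@14, authorship ....111..222.333.
After op 6 (move_left): buffer="bzsogennmgencgenb" (len 17), cursors c1@4 c2@9 c3@13, authorship ....111..222.333.
After op 7 (insert('x')): buffer="bzsoxgennmxgencxgenb" (len 20), cursors c1@5 c2@11 c3@16, authorship ....1111..2222.3333.
After op 8 (insert('e')): buffer="bzsoxegennmxegencxegenb" (len 23), cursors c1@6 c2@13 c3@19, authorship ....11111..22222.33333.

Answer: 6 13 19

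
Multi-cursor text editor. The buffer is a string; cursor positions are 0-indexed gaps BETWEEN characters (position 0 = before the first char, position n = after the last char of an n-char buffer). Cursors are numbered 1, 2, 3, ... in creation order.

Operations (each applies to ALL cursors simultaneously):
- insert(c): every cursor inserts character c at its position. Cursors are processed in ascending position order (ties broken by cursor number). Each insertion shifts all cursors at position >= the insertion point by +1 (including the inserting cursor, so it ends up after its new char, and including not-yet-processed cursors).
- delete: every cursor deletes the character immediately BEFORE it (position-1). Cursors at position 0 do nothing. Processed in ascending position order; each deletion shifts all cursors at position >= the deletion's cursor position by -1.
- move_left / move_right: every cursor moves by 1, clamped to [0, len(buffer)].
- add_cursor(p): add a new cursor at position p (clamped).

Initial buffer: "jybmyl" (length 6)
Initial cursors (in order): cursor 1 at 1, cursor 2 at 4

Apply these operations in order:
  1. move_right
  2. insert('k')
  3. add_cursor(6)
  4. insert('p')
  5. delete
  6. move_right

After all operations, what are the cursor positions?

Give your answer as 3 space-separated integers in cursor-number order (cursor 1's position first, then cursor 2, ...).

After op 1 (move_right): buffer="jybmyl" (len 6), cursors c1@2 c2@5, authorship ......
After op 2 (insert('k')): buffer="jykbmykl" (len 8), cursors c1@3 c2@7, authorship ..1...2.
After op 3 (add_cursor(6)): buffer="jykbmykl" (len 8), cursors c1@3 c3@6 c2@7, authorship ..1...2.
After op 4 (insert('p')): buffer="jykpbmypkpl" (len 11), cursors c1@4 c3@8 c2@10, authorship ..11...322.
After op 5 (delete): buffer="jykbmykl" (len 8), cursors c1@3 c3@6 c2@7, authorship ..1...2.
After op 6 (move_right): buffer="jykbmykl" (len 8), cursors c1@4 c3@7 c2@8, authorship ..1...2.

Answer: 4 8 7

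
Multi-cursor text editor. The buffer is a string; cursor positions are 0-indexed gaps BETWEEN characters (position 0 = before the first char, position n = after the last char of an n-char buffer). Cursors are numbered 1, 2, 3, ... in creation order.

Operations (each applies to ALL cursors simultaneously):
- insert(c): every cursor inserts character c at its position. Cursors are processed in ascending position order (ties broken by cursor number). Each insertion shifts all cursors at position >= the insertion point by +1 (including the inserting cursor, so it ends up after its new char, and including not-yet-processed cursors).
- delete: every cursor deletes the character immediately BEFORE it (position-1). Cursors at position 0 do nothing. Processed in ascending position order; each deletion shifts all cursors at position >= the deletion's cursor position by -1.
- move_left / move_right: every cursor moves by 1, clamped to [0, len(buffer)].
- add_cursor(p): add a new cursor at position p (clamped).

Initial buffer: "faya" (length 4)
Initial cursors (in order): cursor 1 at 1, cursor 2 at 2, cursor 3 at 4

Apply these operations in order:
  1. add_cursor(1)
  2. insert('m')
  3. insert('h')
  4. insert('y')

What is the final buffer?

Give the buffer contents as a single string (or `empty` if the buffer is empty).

Answer: fmmhhyyamhyyamhy

Derivation:
After op 1 (add_cursor(1)): buffer="faya" (len 4), cursors c1@1 c4@1 c2@2 c3@4, authorship ....
After op 2 (insert('m')): buffer="fmmamyam" (len 8), cursors c1@3 c4@3 c2@5 c3@8, authorship .14.2..3
After op 3 (insert('h')): buffer="fmmhhamhyamh" (len 12), cursors c1@5 c4@5 c2@8 c3@12, authorship .1414.22..33
After op 4 (insert('y')): buffer="fmmhhyyamhyyamhy" (len 16), cursors c1@7 c4@7 c2@11 c3@16, authorship .141414.222..333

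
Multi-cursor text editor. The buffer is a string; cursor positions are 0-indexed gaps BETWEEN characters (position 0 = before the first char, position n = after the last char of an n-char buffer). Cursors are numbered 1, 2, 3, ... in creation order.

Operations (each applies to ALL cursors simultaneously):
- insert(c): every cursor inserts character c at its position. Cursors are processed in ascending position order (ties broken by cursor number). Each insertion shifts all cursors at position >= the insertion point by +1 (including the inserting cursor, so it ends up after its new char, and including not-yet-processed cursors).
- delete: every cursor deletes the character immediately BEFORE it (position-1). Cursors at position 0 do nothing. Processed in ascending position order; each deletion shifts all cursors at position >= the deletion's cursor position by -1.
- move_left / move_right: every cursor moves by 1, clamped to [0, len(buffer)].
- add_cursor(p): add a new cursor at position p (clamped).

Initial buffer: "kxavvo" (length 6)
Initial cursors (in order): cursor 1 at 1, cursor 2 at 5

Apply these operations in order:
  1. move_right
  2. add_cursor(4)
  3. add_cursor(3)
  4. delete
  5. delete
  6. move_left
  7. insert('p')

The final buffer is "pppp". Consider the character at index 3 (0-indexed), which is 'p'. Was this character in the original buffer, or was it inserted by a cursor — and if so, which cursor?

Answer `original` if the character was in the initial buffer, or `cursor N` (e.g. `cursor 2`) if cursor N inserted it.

After op 1 (move_right): buffer="kxavvo" (len 6), cursors c1@2 c2@6, authorship ......
After op 2 (add_cursor(4)): buffer="kxavvo" (len 6), cursors c1@2 c3@4 c2@6, authorship ......
After op 3 (add_cursor(3)): buffer="kxavvo" (len 6), cursors c1@2 c4@3 c3@4 c2@6, authorship ......
After op 4 (delete): buffer="kv" (len 2), cursors c1@1 c3@1 c4@1 c2@2, authorship ..
After op 5 (delete): buffer="" (len 0), cursors c1@0 c2@0 c3@0 c4@0, authorship 
After op 6 (move_left): buffer="" (len 0), cursors c1@0 c2@0 c3@0 c4@0, authorship 
After op 7 (insert('p')): buffer="pppp" (len 4), cursors c1@4 c2@4 c3@4 c4@4, authorship 1234
Authorship (.=original, N=cursor N): 1 2 3 4
Index 3: author = 4

Answer: cursor 4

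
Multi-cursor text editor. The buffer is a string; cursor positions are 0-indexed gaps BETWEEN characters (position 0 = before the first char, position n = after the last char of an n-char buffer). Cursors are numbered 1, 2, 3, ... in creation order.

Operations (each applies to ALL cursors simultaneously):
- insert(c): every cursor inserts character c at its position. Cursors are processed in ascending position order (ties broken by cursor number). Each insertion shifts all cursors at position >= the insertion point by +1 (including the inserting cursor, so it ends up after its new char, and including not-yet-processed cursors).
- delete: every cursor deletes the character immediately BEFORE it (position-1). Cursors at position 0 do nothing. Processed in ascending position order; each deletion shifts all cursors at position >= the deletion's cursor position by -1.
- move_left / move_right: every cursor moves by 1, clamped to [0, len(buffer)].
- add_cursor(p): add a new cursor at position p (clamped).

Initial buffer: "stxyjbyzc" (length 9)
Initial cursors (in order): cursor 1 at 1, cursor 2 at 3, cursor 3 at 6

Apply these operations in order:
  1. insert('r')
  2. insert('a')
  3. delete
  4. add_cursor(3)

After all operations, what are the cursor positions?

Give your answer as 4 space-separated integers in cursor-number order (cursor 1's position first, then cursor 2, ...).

Answer: 2 5 9 3

Derivation:
After op 1 (insert('r')): buffer="srtxryjbryzc" (len 12), cursors c1@2 c2@5 c3@9, authorship .1..2...3...
After op 2 (insert('a')): buffer="sratxrayjbrayzc" (len 15), cursors c1@3 c2@7 c3@12, authorship .11..22...33...
After op 3 (delete): buffer="srtxryjbryzc" (len 12), cursors c1@2 c2@5 c3@9, authorship .1..2...3...
After op 4 (add_cursor(3)): buffer="srtxryjbryzc" (len 12), cursors c1@2 c4@3 c2@5 c3@9, authorship .1..2...3...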